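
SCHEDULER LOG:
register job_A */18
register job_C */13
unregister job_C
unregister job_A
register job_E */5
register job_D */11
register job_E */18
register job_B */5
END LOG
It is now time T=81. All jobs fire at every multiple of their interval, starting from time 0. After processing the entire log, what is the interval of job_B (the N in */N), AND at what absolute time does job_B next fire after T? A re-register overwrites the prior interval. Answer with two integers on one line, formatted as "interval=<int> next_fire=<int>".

Answer: interval=5 next_fire=85

Derivation:
Op 1: register job_A */18 -> active={job_A:*/18}
Op 2: register job_C */13 -> active={job_A:*/18, job_C:*/13}
Op 3: unregister job_C -> active={job_A:*/18}
Op 4: unregister job_A -> active={}
Op 5: register job_E */5 -> active={job_E:*/5}
Op 6: register job_D */11 -> active={job_D:*/11, job_E:*/5}
Op 7: register job_E */18 -> active={job_D:*/11, job_E:*/18}
Op 8: register job_B */5 -> active={job_B:*/5, job_D:*/11, job_E:*/18}
Final interval of job_B = 5
Next fire of job_B after T=81: (81//5+1)*5 = 85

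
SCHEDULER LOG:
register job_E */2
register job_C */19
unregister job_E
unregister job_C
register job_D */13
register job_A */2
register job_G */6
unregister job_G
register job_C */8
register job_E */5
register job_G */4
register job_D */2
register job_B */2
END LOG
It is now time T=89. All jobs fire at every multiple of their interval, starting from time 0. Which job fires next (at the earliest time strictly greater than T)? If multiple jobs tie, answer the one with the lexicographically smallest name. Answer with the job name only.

Op 1: register job_E */2 -> active={job_E:*/2}
Op 2: register job_C */19 -> active={job_C:*/19, job_E:*/2}
Op 3: unregister job_E -> active={job_C:*/19}
Op 4: unregister job_C -> active={}
Op 5: register job_D */13 -> active={job_D:*/13}
Op 6: register job_A */2 -> active={job_A:*/2, job_D:*/13}
Op 7: register job_G */6 -> active={job_A:*/2, job_D:*/13, job_G:*/6}
Op 8: unregister job_G -> active={job_A:*/2, job_D:*/13}
Op 9: register job_C */8 -> active={job_A:*/2, job_C:*/8, job_D:*/13}
Op 10: register job_E */5 -> active={job_A:*/2, job_C:*/8, job_D:*/13, job_E:*/5}
Op 11: register job_G */4 -> active={job_A:*/2, job_C:*/8, job_D:*/13, job_E:*/5, job_G:*/4}
Op 12: register job_D */2 -> active={job_A:*/2, job_C:*/8, job_D:*/2, job_E:*/5, job_G:*/4}
Op 13: register job_B */2 -> active={job_A:*/2, job_B:*/2, job_C:*/8, job_D:*/2, job_E:*/5, job_G:*/4}
  job_A: interval 2, next fire after T=89 is 90
  job_B: interval 2, next fire after T=89 is 90
  job_C: interval 8, next fire after T=89 is 96
  job_D: interval 2, next fire after T=89 is 90
  job_E: interval 5, next fire after T=89 is 90
  job_G: interval 4, next fire after T=89 is 92
Earliest = 90, winner (lex tiebreak) = job_A

Answer: job_A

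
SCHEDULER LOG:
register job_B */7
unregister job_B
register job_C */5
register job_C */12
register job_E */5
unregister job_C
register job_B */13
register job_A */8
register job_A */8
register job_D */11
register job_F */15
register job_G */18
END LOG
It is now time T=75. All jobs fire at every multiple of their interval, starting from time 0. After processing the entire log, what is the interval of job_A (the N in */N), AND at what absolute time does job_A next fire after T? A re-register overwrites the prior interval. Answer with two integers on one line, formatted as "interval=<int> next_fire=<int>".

Answer: interval=8 next_fire=80

Derivation:
Op 1: register job_B */7 -> active={job_B:*/7}
Op 2: unregister job_B -> active={}
Op 3: register job_C */5 -> active={job_C:*/5}
Op 4: register job_C */12 -> active={job_C:*/12}
Op 5: register job_E */5 -> active={job_C:*/12, job_E:*/5}
Op 6: unregister job_C -> active={job_E:*/5}
Op 7: register job_B */13 -> active={job_B:*/13, job_E:*/5}
Op 8: register job_A */8 -> active={job_A:*/8, job_B:*/13, job_E:*/5}
Op 9: register job_A */8 -> active={job_A:*/8, job_B:*/13, job_E:*/5}
Op 10: register job_D */11 -> active={job_A:*/8, job_B:*/13, job_D:*/11, job_E:*/5}
Op 11: register job_F */15 -> active={job_A:*/8, job_B:*/13, job_D:*/11, job_E:*/5, job_F:*/15}
Op 12: register job_G */18 -> active={job_A:*/8, job_B:*/13, job_D:*/11, job_E:*/5, job_F:*/15, job_G:*/18}
Final interval of job_A = 8
Next fire of job_A after T=75: (75//8+1)*8 = 80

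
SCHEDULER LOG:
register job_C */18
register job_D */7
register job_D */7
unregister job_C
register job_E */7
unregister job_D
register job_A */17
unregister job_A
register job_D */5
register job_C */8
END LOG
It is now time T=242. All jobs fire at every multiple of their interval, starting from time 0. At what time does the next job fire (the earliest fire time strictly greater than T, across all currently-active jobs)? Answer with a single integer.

Op 1: register job_C */18 -> active={job_C:*/18}
Op 2: register job_D */7 -> active={job_C:*/18, job_D:*/7}
Op 3: register job_D */7 -> active={job_C:*/18, job_D:*/7}
Op 4: unregister job_C -> active={job_D:*/7}
Op 5: register job_E */7 -> active={job_D:*/7, job_E:*/7}
Op 6: unregister job_D -> active={job_E:*/7}
Op 7: register job_A */17 -> active={job_A:*/17, job_E:*/7}
Op 8: unregister job_A -> active={job_E:*/7}
Op 9: register job_D */5 -> active={job_D:*/5, job_E:*/7}
Op 10: register job_C */8 -> active={job_C:*/8, job_D:*/5, job_E:*/7}
  job_C: interval 8, next fire after T=242 is 248
  job_D: interval 5, next fire after T=242 is 245
  job_E: interval 7, next fire after T=242 is 245
Earliest fire time = 245 (job job_D)

Answer: 245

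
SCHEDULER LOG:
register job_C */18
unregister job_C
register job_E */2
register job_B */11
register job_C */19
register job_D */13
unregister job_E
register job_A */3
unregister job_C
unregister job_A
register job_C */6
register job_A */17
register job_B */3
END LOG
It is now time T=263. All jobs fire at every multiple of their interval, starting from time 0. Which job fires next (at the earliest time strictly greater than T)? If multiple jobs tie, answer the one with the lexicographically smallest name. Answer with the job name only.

Op 1: register job_C */18 -> active={job_C:*/18}
Op 2: unregister job_C -> active={}
Op 3: register job_E */2 -> active={job_E:*/2}
Op 4: register job_B */11 -> active={job_B:*/11, job_E:*/2}
Op 5: register job_C */19 -> active={job_B:*/11, job_C:*/19, job_E:*/2}
Op 6: register job_D */13 -> active={job_B:*/11, job_C:*/19, job_D:*/13, job_E:*/2}
Op 7: unregister job_E -> active={job_B:*/11, job_C:*/19, job_D:*/13}
Op 8: register job_A */3 -> active={job_A:*/3, job_B:*/11, job_C:*/19, job_D:*/13}
Op 9: unregister job_C -> active={job_A:*/3, job_B:*/11, job_D:*/13}
Op 10: unregister job_A -> active={job_B:*/11, job_D:*/13}
Op 11: register job_C */6 -> active={job_B:*/11, job_C:*/6, job_D:*/13}
Op 12: register job_A */17 -> active={job_A:*/17, job_B:*/11, job_C:*/6, job_D:*/13}
Op 13: register job_B */3 -> active={job_A:*/17, job_B:*/3, job_C:*/6, job_D:*/13}
  job_A: interval 17, next fire after T=263 is 272
  job_B: interval 3, next fire after T=263 is 264
  job_C: interval 6, next fire after T=263 is 264
  job_D: interval 13, next fire after T=263 is 273
Earliest = 264, winner (lex tiebreak) = job_B

Answer: job_B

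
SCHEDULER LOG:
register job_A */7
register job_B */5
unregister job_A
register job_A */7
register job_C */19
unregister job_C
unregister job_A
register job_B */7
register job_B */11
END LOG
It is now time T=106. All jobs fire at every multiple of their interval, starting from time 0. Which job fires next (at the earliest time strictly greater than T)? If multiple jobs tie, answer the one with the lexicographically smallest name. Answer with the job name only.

Op 1: register job_A */7 -> active={job_A:*/7}
Op 2: register job_B */5 -> active={job_A:*/7, job_B:*/5}
Op 3: unregister job_A -> active={job_B:*/5}
Op 4: register job_A */7 -> active={job_A:*/7, job_B:*/5}
Op 5: register job_C */19 -> active={job_A:*/7, job_B:*/5, job_C:*/19}
Op 6: unregister job_C -> active={job_A:*/7, job_B:*/5}
Op 7: unregister job_A -> active={job_B:*/5}
Op 8: register job_B */7 -> active={job_B:*/7}
Op 9: register job_B */11 -> active={job_B:*/11}
  job_B: interval 11, next fire after T=106 is 110
Earliest = 110, winner (lex tiebreak) = job_B

Answer: job_B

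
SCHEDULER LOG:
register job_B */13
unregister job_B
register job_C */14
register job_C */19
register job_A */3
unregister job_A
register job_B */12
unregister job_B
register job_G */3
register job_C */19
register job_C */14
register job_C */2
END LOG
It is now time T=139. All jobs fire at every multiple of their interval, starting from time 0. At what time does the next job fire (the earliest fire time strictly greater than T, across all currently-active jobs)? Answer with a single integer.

Answer: 140

Derivation:
Op 1: register job_B */13 -> active={job_B:*/13}
Op 2: unregister job_B -> active={}
Op 3: register job_C */14 -> active={job_C:*/14}
Op 4: register job_C */19 -> active={job_C:*/19}
Op 5: register job_A */3 -> active={job_A:*/3, job_C:*/19}
Op 6: unregister job_A -> active={job_C:*/19}
Op 7: register job_B */12 -> active={job_B:*/12, job_C:*/19}
Op 8: unregister job_B -> active={job_C:*/19}
Op 9: register job_G */3 -> active={job_C:*/19, job_G:*/3}
Op 10: register job_C */19 -> active={job_C:*/19, job_G:*/3}
Op 11: register job_C */14 -> active={job_C:*/14, job_G:*/3}
Op 12: register job_C */2 -> active={job_C:*/2, job_G:*/3}
  job_C: interval 2, next fire after T=139 is 140
  job_G: interval 3, next fire after T=139 is 141
Earliest fire time = 140 (job job_C)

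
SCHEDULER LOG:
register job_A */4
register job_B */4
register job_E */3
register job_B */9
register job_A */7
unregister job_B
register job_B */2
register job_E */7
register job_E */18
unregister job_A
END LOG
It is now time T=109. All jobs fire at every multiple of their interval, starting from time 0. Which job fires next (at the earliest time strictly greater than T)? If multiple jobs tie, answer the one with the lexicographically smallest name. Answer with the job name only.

Op 1: register job_A */4 -> active={job_A:*/4}
Op 2: register job_B */4 -> active={job_A:*/4, job_B:*/4}
Op 3: register job_E */3 -> active={job_A:*/4, job_B:*/4, job_E:*/3}
Op 4: register job_B */9 -> active={job_A:*/4, job_B:*/9, job_E:*/3}
Op 5: register job_A */7 -> active={job_A:*/7, job_B:*/9, job_E:*/3}
Op 6: unregister job_B -> active={job_A:*/7, job_E:*/3}
Op 7: register job_B */2 -> active={job_A:*/7, job_B:*/2, job_E:*/3}
Op 8: register job_E */7 -> active={job_A:*/7, job_B:*/2, job_E:*/7}
Op 9: register job_E */18 -> active={job_A:*/7, job_B:*/2, job_E:*/18}
Op 10: unregister job_A -> active={job_B:*/2, job_E:*/18}
  job_B: interval 2, next fire after T=109 is 110
  job_E: interval 18, next fire after T=109 is 126
Earliest = 110, winner (lex tiebreak) = job_B

Answer: job_B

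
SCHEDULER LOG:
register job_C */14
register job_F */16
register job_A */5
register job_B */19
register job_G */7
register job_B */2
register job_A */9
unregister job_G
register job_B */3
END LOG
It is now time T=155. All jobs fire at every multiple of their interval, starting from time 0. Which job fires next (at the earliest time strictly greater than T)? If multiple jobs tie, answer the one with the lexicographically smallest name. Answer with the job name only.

Op 1: register job_C */14 -> active={job_C:*/14}
Op 2: register job_F */16 -> active={job_C:*/14, job_F:*/16}
Op 3: register job_A */5 -> active={job_A:*/5, job_C:*/14, job_F:*/16}
Op 4: register job_B */19 -> active={job_A:*/5, job_B:*/19, job_C:*/14, job_F:*/16}
Op 5: register job_G */7 -> active={job_A:*/5, job_B:*/19, job_C:*/14, job_F:*/16, job_G:*/7}
Op 6: register job_B */2 -> active={job_A:*/5, job_B:*/2, job_C:*/14, job_F:*/16, job_G:*/7}
Op 7: register job_A */9 -> active={job_A:*/9, job_B:*/2, job_C:*/14, job_F:*/16, job_G:*/7}
Op 8: unregister job_G -> active={job_A:*/9, job_B:*/2, job_C:*/14, job_F:*/16}
Op 9: register job_B */3 -> active={job_A:*/9, job_B:*/3, job_C:*/14, job_F:*/16}
  job_A: interval 9, next fire after T=155 is 162
  job_B: interval 3, next fire after T=155 is 156
  job_C: interval 14, next fire after T=155 is 168
  job_F: interval 16, next fire after T=155 is 160
Earliest = 156, winner (lex tiebreak) = job_B

Answer: job_B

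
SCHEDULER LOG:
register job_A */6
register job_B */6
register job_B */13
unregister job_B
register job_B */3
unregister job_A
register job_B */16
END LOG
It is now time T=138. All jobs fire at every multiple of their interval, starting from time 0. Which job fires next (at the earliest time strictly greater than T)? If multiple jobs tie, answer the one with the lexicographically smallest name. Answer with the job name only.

Answer: job_B

Derivation:
Op 1: register job_A */6 -> active={job_A:*/6}
Op 2: register job_B */6 -> active={job_A:*/6, job_B:*/6}
Op 3: register job_B */13 -> active={job_A:*/6, job_B:*/13}
Op 4: unregister job_B -> active={job_A:*/6}
Op 5: register job_B */3 -> active={job_A:*/6, job_B:*/3}
Op 6: unregister job_A -> active={job_B:*/3}
Op 7: register job_B */16 -> active={job_B:*/16}
  job_B: interval 16, next fire after T=138 is 144
Earliest = 144, winner (lex tiebreak) = job_B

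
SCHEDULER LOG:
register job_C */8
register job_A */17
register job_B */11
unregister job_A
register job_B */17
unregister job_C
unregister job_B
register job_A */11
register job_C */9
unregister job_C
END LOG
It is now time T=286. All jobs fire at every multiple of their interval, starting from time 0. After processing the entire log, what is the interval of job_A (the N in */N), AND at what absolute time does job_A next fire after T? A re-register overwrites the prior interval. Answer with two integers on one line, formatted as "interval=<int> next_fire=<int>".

Op 1: register job_C */8 -> active={job_C:*/8}
Op 2: register job_A */17 -> active={job_A:*/17, job_C:*/8}
Op 3: register job_B */11 -> active={job_A:*/17, job_B:*/11, job_C:*/8}
Op 4: unregister job_A -> active={job_B:*/11, job_C:*/8}
Op 5: register job_B */17 -> active={job_B:*/17, job_C:*/8}
Op 6: unregister job_C -> active={job_B:*/17}
Op 7: unregister job_B -> active={}
Op 8: register job_A */11 -> active={job_A:*/11}
Op 9: register job_C */9 -> active={job_A:*/11, job_C:*/9}
Op 10: unregister job_C -> active={job_A:*/11}
Final interval of job_A = 11
Next fire of job_A after T=286: (286//11+1)*11 = 297

Answer: interval=11 next_fire=297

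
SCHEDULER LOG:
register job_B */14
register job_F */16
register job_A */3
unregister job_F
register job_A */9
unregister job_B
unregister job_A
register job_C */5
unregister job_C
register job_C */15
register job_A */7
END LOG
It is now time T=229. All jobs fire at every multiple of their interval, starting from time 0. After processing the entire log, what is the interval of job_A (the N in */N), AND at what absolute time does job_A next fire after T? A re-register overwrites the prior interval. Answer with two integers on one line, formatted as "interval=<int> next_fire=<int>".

Op 1: register job_B */14 -> active={job_B:*/14}
Op 2: register job_F */16 -> active={job_B:*/14, job_F:*/16}
Op 3: register job_A */3 -> active={job_A:*/3, job_B:*/14, job_F:*/16}
Op 4: unregister job_F -> active={job_A:*/3, job_B:*/14}
Op 5: register job_A */9 -> active={job_A:*/9, job_B:*/14}
Op 6: unregister job_B -> active={job_A:*/9}
Op 7: unregister job_A -> active={}
Op 8: register job_C */5 -> active={job_C:*/5}
Op 9: unregister job_C -> active={}
Op 10: register job_C */15 -> active={job_C:*/15}
Op 11: register job_A */7 -> active={job_A:*/7, job_C:*/15}
Final interval of job_A = 7
Next fire of job_A after T=229: (229//7+1)*7 = 231

Answer: interval=7 next_fire=231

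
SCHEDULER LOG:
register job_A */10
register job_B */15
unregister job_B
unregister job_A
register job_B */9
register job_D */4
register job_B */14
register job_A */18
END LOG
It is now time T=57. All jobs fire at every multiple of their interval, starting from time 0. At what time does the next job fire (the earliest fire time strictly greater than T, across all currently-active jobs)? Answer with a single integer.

Op 1: register job_A */10 -> active={job_A:*/10}
Op 2: register job_B */15 -> active={job_A:*/10, job_B:*/15}
Op 3: unregister job_B -> active={job_A:*/10}
Op 4: unregister job_A -> active={}
Op 5: register job_B */9 -> active={job_B:*/9}
Op 6: register job_D */4 -> active={job_B:*/9, job_D:*/4}
Op 7: register job_B */14 -> active={job_B:*/14, job_D:*/4}
Op 8: register job_A */18 -> active={job_A:*/18, job_B:*/14, job_D:*/4}
  job_A: interval 18, next fire after T=57 is 72
  job_B: interval 14, next fire after T=57 is 70
  job_D: interval 4, next fire after T=57 is 60
Earliest fire time = 60 (job job_D)

Answer: 60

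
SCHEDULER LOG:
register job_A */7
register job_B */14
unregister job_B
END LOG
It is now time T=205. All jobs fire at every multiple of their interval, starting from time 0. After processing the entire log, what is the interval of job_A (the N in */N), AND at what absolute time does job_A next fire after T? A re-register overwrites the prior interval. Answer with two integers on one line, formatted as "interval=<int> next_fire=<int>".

Op 1: register job_A */7 -> active={job_A:*/7}
Op 2: register job_B */14 -> active={job_A:*/7, job_B:*/14}
Op 3: unregister job_B -> active={job_A:*/7}
Final interval of job_A = 7
Next fire of job_A after T=205: (205//7+1)*7 = 210

Answer: interval=7 next_fire=210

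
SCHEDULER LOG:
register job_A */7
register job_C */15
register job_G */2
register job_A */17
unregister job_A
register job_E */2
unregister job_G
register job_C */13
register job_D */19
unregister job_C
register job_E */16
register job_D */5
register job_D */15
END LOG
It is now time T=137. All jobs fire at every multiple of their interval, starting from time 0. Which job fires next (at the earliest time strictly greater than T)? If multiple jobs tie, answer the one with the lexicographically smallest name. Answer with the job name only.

Op 1: register job_A */7 -> active={job_A:*/7}
Op 2: register job_C */15 -> active={job_A:*/7, job_C:*/15}
Op 3: register job_G */2 -> active={job_A:*/7, job_C:*/15, job_G:*/2}
Op 4: register job_A */17 -> active={job_A:*/17, job_C:*/15, job_G:*/2}
Op 5: unregister job_A -> active={job_C:*/15, job_G:*/2}
Op 6: register job_E */2 -> active={job_C:*/15, job_E:*/2, job_G:*/2}
Op 7: unregister job_G -> active={job_C:*/15, job_E:*/2}
Op 8: register job_C */13 -> active={job_C:*/13, job_E:*/2}
Op 9: register job_D */19 -> active={job_C:*/13, job_D:*/19, job_E:*/2}
Op 10: unregister job_C -> active={job_D:*/19, job_E:*/2}
Op 11: register job_E */16 -> active={job_D:*/19, job_E:*/16}
Op 12: register job_D */5 -> active={job_D:*/5, job_E:*/16}
Op 13: register job_D */15 -> active={job_D:*/15, job_E:*/16}
  job_D: interval 15, next fire after T=137 is 150
  job_E: interval 16, next fire after T=137 is 144
Earliest = 144, winner (lex tiebreak) = job_E

Answer: job_E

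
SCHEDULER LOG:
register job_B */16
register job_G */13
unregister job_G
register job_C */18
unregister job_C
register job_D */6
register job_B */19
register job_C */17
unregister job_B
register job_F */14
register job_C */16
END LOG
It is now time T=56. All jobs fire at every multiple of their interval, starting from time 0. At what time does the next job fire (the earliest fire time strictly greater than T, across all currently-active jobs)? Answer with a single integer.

Answer: 60

Derivation:
Op 1: register job_B */16 -> active={job_B:*/16}
Op 2: register job_G */13 -> active={job_B:*/16, job_G:*/13}
Op 3: unregister job_G -> active={job_B:*/16}
Op 4: register job_C */18 -> active={job_B:*/16, job_C:*/18}
Op 5: unregister job_C -> active={job_B:*/16}
Op 6: register job_D */6 -> active={job_B:*/16, job_D:*/6}
Op 7: register job_B */19 -> active={job_B:*/19, job_D:*/6}
Op 8: register job_C */17 -> active={job_B:*/19, job_C:*/17, job_D:*/6}
Op 9: unregister job_B -> active={job_C:*/17, job_D:*/6}
Op 10: register job_F */14 -> active={job_C:*/17, job_D:*/6, job_F:*/14}
Op 11: register job_C */16 -> active={job_C:*/16, job_D:*/6, job_F:*/14}
  job_C: interval 16, next fire after T=56 is 64
  job_D: interval 6, next fire after T=56 is 60
  job_F: interval 14, next fire after T=56 is 70
Earliest fire time = 60 (job job_D)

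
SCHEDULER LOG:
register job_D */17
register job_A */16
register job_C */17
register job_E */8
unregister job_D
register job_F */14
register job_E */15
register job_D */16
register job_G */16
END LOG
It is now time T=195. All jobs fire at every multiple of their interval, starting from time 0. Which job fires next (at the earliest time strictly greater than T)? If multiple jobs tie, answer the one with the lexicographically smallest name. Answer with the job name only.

Op 1: register job_D */17 -> active={job_D:*/17}
Op 2: register job_A */16 -> active={job_A:*/16, job_D:*/17}
Op 3: register job_C */17 -> active={job_A:*/16, job_C:*/17, job_D:*/17}
Op 4: register job_E */8 -> active={job_A:*/16, job_C:*/17, job_D:*/17, job_E:*/8}
Op 5: unregister job_D -> active={job_A:*/16, job_C:*/17, job_E:*/8}
Op 6: register job_F */14 -> active={job_A:*/16, job_C:*/17, job_E:*/8, job_F:*/14}
Op 7: register job_E */15 -> active={job_A:*/16, job_C:*/17, job_E:*/15, job_F:*/14}
Op 8: register job_D */16 -> active={job_A:*/16, job_C:*/17, job_D:*/16, job_E:*/15, job_F:*/14}
Op 9: register job_G */16 -> active={job_A:*/16, job_C:*/17, job_D:*/16, job_E:*/15, job_F:*/14, job_G:*/16}
  job_A: interval 16, next fire after T=195 is 208
  job_C: interval 17, next fire after T=195 is 204
  job_D: interval 16, next fire after T=195 is 208
  job_E: interval 15, next fire after T=195 is 210
  job_F: interval 14, next fire after T=195 is 196
  job_G: interval 16, next fire after T=195 is 208
Earliest = 196, winner (lex tiebreak) = job_F

Answer: job_F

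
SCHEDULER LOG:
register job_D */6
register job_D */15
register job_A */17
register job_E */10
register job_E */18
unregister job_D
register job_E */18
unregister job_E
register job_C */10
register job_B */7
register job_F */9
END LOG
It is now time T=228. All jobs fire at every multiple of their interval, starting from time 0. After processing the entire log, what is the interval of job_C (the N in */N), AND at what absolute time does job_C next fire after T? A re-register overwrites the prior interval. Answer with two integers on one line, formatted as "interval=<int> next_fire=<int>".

Answer: interval=10 next_fire=230

Derivation:
Op 1: register job_D */6 -> active={job_D:*/6}
Op 2: register job_D */15 -> active={job_D:*/15}
Op 3: register job_A */17 -> active={job_A:*/17, job_D:*/15}
Op 4: register job_E */10 -> active={job_A:*/17, job_D:*/15, job_E:*/10}
Op 5: register job_E */18 -> active={job_A:*/17, job_D:*/15, job_E:*/18}
Op 6: unregister job_D -> active={job_A:*/17, job_E:*/18}
Op 7: register job_E */18 -> active={job_A:*/17, job_E:*/18}
Op 8: unregister job_E -> active={job_A:*/17}
Op 9: register job_C */10 -> active={job_A:*/17, job_C:*/10}
Op 10: register job_B */7 -> active={job_A:*/17, job_B:*/7, job_C:*/10}
Op 11: register job_F */9 -> active={job_A:*/17, job_B:*/7, job_C:*/10, job_F:*/9}
Final interval of job_C = 10
Next fire of job_C after T=228: (228//10+1)*10 = 230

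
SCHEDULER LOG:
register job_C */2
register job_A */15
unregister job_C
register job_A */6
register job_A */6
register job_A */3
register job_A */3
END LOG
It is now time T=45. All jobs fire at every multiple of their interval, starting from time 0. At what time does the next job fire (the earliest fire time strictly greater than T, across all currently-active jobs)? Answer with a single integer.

Op 1: register job_C */2 -> active={job_C:*/2}
Op 2: register job_A */15 -> active={job_A:*/15, job_C:*/2}
Op 3: unregister job_C -> active={job_A:*/15}
Op 4: register job_A */6 -> active={job_A:*/6}
Op 5: register job_A */6 -> active={job_A:*/6}
Op 6: register job_A */3 -> active={job_A:*/3}
Op 7: register job_A */3 -> active={job_A:*/3}
  job_A: interval 3, next fire after T=45 is 48
Earliest fire time = 48 (job job_A)

Answer: 48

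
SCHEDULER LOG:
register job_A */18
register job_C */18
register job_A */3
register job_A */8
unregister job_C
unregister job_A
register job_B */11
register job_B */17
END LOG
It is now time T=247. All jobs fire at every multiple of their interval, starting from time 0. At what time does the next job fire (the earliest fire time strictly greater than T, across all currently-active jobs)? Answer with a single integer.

Answer: 255

Derivation:
Op 1: register job_A */18 -> active={job_A:*/18}
Op 2: register job_C */18 -> active={job_A:*/18, job_C:*/18}
Op 3: register job_A */3 -> active={job_A:*/3, job_C:*/18}
Op 4: register job_A */8 -> active={job_A:*/8, job_C:*/18}
Op 5: unregister job_C -> active={job_A:*/8}
Op 6: unregister job_A -> active={}
Op 7: register job_B */11 -> active={job_B:*/11}
Op 8: register job_B */17 -> active={job_B:*/17}
  job_B: interval 17, next fire after T=247 is 255
Earliest fire time = 255 (job job_B)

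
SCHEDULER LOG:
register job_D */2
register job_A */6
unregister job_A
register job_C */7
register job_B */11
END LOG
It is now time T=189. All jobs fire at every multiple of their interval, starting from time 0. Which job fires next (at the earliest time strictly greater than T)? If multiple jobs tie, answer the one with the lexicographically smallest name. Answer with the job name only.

Op 1: register job_D */2 -> active={job_D:*/2}
Op 2: register job_A */6 -> active={job_A:*/6, job_D:*/2}
Op 3: unregister job_A -> active={job_D:*/2}
Op 4: register job_C */7 -> active={job_C:*/7, job_D:*/2}
Op 5: register job_B */11 -> active={job_B:*/11, job_C:*/7, job_D:*/2}
  job_B: interval 11, next fire after T=189 is 198
  job_C: interval 7, next fire after T=189 is 196
  job_D: interval 2, next fire after T=189 is 190
Earliest = 190, winner (lex tiebreak) = job_D

Answer: job_D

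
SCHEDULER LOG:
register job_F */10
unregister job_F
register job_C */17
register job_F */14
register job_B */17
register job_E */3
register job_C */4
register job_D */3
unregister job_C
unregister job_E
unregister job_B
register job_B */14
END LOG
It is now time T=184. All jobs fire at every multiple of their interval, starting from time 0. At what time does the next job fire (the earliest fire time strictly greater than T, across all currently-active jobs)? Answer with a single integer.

Answer: 186

Derivation:
Op 1: register job_F */10 -> active={job_F:*/10}
Op 2: unregister job_F -> active={}
Op 3: register job_C */17 -> active={job_C:*/17}
Op 4: register job_F */14 -> active={job_C:*/17, job_F:*/14}
Op 5: register job_B */17 -> active={job_B:*/17, job_C:*/17, job_F:*/14}
Op 6: register job_E */3 -> active={job_B:*/17, job_C:*/17, job_E:*/3, job_F:*/14}
Op 7: register job_C */4 -> active={job_B:*/17, job_C:*/4, job_E:*/3, job_F:*/14}
Op 8: register job_D */3 -> active={job_B:*/17, job_C:*/4, job_D:*/3, job_E:*/3, job_F:*/14}
Op 9: unregister job_C -> active={job_B:*/17, job_D:*/3, job_E:*/3, job_F:*/14}
Op 10: unregister job_E -> active={job_B:*/17, job_D:*/3, job_F:*/14}
Op 11: unregister job_B -> active={job_D:*/3, job_F:*/14}
Op 12: register job_B */14 -> active={job_B:*/14, job_D:*/3, job_F:*/14}
  job_B: interval 14, next fire after T=184 is 196
  job_D: interval 3, next fire after T=184 is 186
  job_F: interval 14, next fire after T=184 is 196
Earliest fire time = 186 (job job_D)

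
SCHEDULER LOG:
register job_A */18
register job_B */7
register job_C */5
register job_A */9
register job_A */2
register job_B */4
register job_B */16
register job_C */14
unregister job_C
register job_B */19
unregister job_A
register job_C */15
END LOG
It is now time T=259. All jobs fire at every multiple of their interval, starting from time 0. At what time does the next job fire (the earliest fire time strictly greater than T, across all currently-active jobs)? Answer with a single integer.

Answer: 266

Derivation:
Op 1: register job_A */18 -> active={job_A:*/18}
Op 2: register job_B */7 -> active={job_A:*/18, job_B:*/7}
Op 3: register job_C */5 -> active={job_A:*/18, job_B:*/7, job_C:*/5}
Op 4: register job_A */9 -> active={job_A:*/9, job_B:*/7, job_C:*/5}
Op 5: register job_A */2 -> active={job_A:*/2, job_B:*/7, job_C:*/5}
Op 6: register job_B */4 -> active={job_A:*/2, job_B:*/4, job_C:*/5}
Op 7: register job_B */16 -> active={job_A:*/2, job_B:*/16, job_C:*/5}
Op 8: register job_C */14 -> active={job_A:*/2, job_B:*/16, job_C:*/14}
Op 9: unregister job_C -> active={job_A:*/2, job_B:*/16}
Op 10: register job_B */19 -> active={job_A:*/2, job_B:*/19}
Op 11: unregister job_A -> active={job_B:*/19}
Op 12: register job_C */15 -> active={job_B:*/19, job_C:*/15}
  job_B: interval 19, next fire after T=259 is 266
  job_C: interval 15, next fire after T=259 is 270
Earliest fire time = 266 (job job_B)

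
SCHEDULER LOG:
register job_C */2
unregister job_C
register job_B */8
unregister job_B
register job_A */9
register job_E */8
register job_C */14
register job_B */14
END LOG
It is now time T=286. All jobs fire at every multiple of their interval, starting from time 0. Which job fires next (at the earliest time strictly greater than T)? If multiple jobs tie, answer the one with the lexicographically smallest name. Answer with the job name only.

Op 1: register job_C */2 -> active={job_C:*/2}
Op 2: unregister job_C -> active={}
Op 3: register job_B */8 -> active={job_B:*/8}
Op 4: unregister job_B -> active={}
Op 5: register job_A */9 -> active={job_A:*/9}
Op 6: register job_E */8 -> active={job_A:*/9, job_E:*/8}
Op 7: register job_C */14 -> active={job_A:*/9, job_C:*/14, job_E:*/8}
Op 8: register job_B */14 -> active={job_A:*/9, job_B:*/14, job_C:*/14, job_E:*/8}
  job_A: interval 9, next fire after T=286 is 288
  job_B: interval 14, next fire after T=286 is 294
  job_C: interval 14, next fire after T=286 is 294
  job_E: interval 8, next fire after T=286 is 288
Earliest = 288, winner (lex tiebreak) = job_A

Answer: job_A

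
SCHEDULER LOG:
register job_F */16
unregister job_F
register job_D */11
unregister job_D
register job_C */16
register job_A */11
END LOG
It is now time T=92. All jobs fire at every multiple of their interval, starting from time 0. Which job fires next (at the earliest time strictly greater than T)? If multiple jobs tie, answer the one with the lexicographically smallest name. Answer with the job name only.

Answer: job_C

Derivation:
Op 1: register job_F */16 -> active={job_F:*/16}
Op 2: unregister job_F -> active={}
Op 3: register job_D */11 -> active={job_D:*/11}
Op 4: unregister job_D -> active={}
Op 5: register job_C */16 -> active={job_C:*/16}
Op 6: register job_A */11 -> active={job_A:*/11, job_C:*/16}
  job_A: interval 11, next fire after T=92 is 99
  job_C: interval 16, next fire after T=92 is 96
Earliest = 96, winner (lex tiebreak) = job_C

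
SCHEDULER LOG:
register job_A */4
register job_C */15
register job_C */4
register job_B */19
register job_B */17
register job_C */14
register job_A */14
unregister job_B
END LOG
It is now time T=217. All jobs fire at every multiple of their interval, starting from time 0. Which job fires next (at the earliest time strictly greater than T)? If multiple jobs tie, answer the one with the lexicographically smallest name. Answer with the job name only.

Op 1: register job_A */4 -> active={job_A:*/4}
Op 2: register job_C */15 -> active={job_A:*/4, job_C:*/15}
Op 3: register job_C */4 -> active={job_A:*/4, job_C:*/4}
Op 4: register job_B */19 -> active={job_A:*/4, job_B:*/19, job_C:*/4}
Op 5: register job_B */17 -> active={job_A:*/4, job_B:*/17, job_C:*/4}
Op 6: register job_C */14 -> active={job_A:*/4, job_B:*/17, job_C:*/14}
Op 7: register job_A */14 -> active={job_A:*/14, job_B:*/17, job_C:*/14}
Op 8: unregister job_B -> active={job_A:*/14, job_C:*/14}
  job_A: interval 14, next fire after T=217 is 224
  job_C: interval 14, next fire after T=217 is 224
Earliest = 224, winner (lex tiebreak) = job_A

Answer: job_A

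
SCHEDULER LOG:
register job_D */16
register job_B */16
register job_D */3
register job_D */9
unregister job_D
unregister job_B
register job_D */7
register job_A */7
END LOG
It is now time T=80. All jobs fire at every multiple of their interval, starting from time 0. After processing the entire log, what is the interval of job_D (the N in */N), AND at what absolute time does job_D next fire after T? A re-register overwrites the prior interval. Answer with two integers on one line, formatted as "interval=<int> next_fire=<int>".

Answer: interval=7 next_fire=84

Derivation:
Op 1: register job_D */16 -> active={job_D:*/16}
Op 2: register job_B */16 -> active={job_B:*/16, job_D:*/16}
Op 3: register job_D */3 -> active={job_B:*/16, job_D:*/3}
Op 4: register job_D */9 -> active={job_B:*/16, job_D:*/9}
Op 5: unregister job_D -> active={job_B:*/16}
Op 6: unregister job_B -> active={}
Op 7: register job_D */7 -> active={job_D:*/7}
Op 8: register job_A */7 -> active={job_A:*/7, job_D:*/7}
Final interval of job_D = 7
Next fire of job_D after T=80: (80//7+1)*7 = 84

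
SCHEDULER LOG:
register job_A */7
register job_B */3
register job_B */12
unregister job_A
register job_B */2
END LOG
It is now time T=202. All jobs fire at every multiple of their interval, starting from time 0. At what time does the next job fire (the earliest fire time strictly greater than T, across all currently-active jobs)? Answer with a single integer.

Op 1: register job_A */7 -> active={job_A:*/7}
Op 2: register job_B */3 -> active={job_A:*/7, job_B:*/3}
Op 3: register job_B */12 -> active={job_A:*/7, job_B:*/12}
Op 4: unregister job_A -> active={job_B:*/12}
Op 5: register job_B */2 -> active={job_B:*/2}
  job_B: interval 2, next fire after T=202 is 204
Earliest fire time = 204 (job job_B)

Answer: 204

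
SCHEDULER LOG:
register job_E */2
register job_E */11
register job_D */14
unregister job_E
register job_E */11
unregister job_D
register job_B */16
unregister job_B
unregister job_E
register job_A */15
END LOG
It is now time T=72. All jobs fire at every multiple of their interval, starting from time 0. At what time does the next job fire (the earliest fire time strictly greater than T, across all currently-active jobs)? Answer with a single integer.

Answer: 75

Derivation:
Op 1: register job_E */2 -> active={job_E:*/2}
Op 2: register job_E */11 -> active={job_E:*/11}
Op 3: register job_D */14 -> active={job_D:*/14, job_E:*/11}
Op 4: unregister job_E -> active={job_D:*/14}
Op 5: register job_E */11 -> active={job_D:*/14, job_E:*/11}
Op 6: unregister job_D -> active={job_E:*/11}
Op 7: register job_B */16 -> active={job_B:*/16, job_E:*/11}
Op 8: unregister job_B -> active={job_E:*/11}
Op 9: unregister job_E -> active={}
Op 10: register job_A */15 -> active={job_A:*/15}
  job_A: interval 15, next fire after T=72 is 75
Earliest fire time = 75 (job job_A)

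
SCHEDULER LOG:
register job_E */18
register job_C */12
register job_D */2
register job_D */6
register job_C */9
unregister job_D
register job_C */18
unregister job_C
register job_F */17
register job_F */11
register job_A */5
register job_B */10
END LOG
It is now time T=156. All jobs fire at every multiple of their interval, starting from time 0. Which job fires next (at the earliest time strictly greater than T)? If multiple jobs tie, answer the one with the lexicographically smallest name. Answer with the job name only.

Op 1: register job_E */18 -> active={job_E:*/18}
Op 2: register job_C */12 -> active={job_C:*/12, job_E:*/18}
Op 3: register job_D */2 -> active={job_C:*/12, job_D:*/2, job_E:*/18}
Op 4: register job_D */6 -> active={job_C:*/12, job_D:*/6, job_E:*/18}
Op 5: register job_C */9 -> active={job_C:*/9, job_D:*/6, job_E:*/18}
Op 6: unregister job_D -> active={job_C:*/9, job_E:*/18}
Op 7: register job_C */18 -> active={job_C:*/18, job_E:*/18}
Op 8: unregister job_C -> active={job_E:*/18}
Op 9: register job_F */17 -> active={job_E:*/18, job_F:*/17}
Op 10: register job_F */11 -> active={job_E:*/18, job_F:*/11}
Op 11: register job_A */5 -> active={job_A:*/5, job_E:*/18, job_F:*/11}
Op 12: register job_B */10 -> active={job_A:*/5, job_B:*/10, job_E:*/18, job_F:*/11}
  job_A: interval 5, next fire after T=156 is 160
  job_B: interval 10, next fire after T=156 is 160
  job_E: interval 18, next fire after T=156 is 162
  job_F: interval 11, next fire after T=156 is 165
Earliest = 160, winner (lex tiebreak) = job_A

Answer: job_A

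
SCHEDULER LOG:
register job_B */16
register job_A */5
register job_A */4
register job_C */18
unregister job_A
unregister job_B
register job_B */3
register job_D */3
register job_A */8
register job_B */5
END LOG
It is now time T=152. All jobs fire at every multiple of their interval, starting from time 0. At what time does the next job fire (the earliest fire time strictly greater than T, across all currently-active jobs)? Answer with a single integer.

Answer: 153

Derivation:
Op 1: register job_B */16 -> active={job_B:*/16}
Op 2: register job_A */5 -> active={job_A:*/5, job_B:*/16}
Op 3: register job_A */4 -> active={job_A:*/4, job_B:*/16}
Op 4: register job_C */18 -> active={job_A:*/4, job_B:*/16, job_C:*/18}
Op 5: unregister job_A -> active={job_B:*/16, job_C:*/18}
Op 6: unregister job_B -> active={job_C:*/18}
Op 7: register job_B */3 -> active={job_B:*/3, job_C:*/18}
Op 8: register job_D */3 -> active={job_B:*/3, job_C:*/18, job_D:*/3}
Op 9: register job_A */8 -> active={job_A:*/8, job_B:*/3, job_C:*/18, job_D:*/3}
Op 10: register job_B */5 -> active={job_A:*/8, job_B:*/5, job_C:*/18, job_D:*/3}
  job_A: interval 8, next fire after T=152 is 160
  job_B: interval 5, next fire after T=152 is 155
  job_C: interval 18, next fire after T=152 is 162
  job_D: interval 3, next fire after T=152 is 153
Earliest fire time = 153 (job job_D)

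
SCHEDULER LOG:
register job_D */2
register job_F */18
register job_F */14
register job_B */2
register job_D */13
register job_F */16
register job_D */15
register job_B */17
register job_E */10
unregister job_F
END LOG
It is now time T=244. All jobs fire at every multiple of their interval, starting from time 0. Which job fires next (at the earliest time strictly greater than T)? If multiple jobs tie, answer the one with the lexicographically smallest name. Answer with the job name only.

Answer: job_E

Derivation:
Op 1: register job_D */2 -> active={job_D:*/2}
Op 2: register job_F */18 -> active={job_D:*/2, job_F:*/18}
Op 3: register job_F */14 -> active={job_D:*/2, job_F:*/14}
Op 4: register job_B */2 -> active={job_B:*/2, job_D:*/2, job_F:*/14}
Op 5: register job_D */13 -> active={job_B:*/2, job_D:*/13, job_F:*/14}
Op 6: register job_F */16 -> active={job_B:*/2, job_D:*/13, job_F:*/16}
Op 7: register job_D */15 -> active={job_B:*/2, job_D:*/15, job_F:*/16}
Op 8: register job_B */17 -> active={job_B:*/17, job_D:*/15, job_F:*/16}
Op 9: register job_E */10 -> active={job_B:*/17, job_D:*/15, job_E:*/10, job_F:*/16}
Op 10: unregister job_F -> active={job_B:*/17, job_D:*/15, job_E:*/10}
  job_B: interval 17, next fire after T=244 is 255
  job_D: interval 15, next fire after T=244 is 255
  job_E: interval 10, next fire after T=244 is 250
Earliest = 250, winner (lex tiebreak) = job_E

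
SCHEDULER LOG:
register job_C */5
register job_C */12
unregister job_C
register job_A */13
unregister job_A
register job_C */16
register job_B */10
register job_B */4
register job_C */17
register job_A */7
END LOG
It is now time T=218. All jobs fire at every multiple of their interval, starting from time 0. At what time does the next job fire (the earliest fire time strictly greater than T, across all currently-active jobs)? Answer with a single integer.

Op 1: register job_C */5 -> active={job_C:*/5}
Op 2: register job_C */12 -> active={job_C:*/12}
Op 3: unregister job_C -> active={}
Op 4: register job_A */13 -> active={job_A:*/13}
Op 5: unregister job_A -> active={}
Op 6: register job_C */16 -> active={job_C:*/16}
Op 7: register job_B */10 -> active={job_B:*/10, job_C:*/16}
Op 8: register job_B */4 -> active={job_B:*/4, job_C:*/16}
Op 9: register job_C */17 -> active={job_B:*/4, job_C:*/17}
Op 10: register job_A */7 -> active={job_A:*/7, job_B:*/4, job_C:*/17}
  job_A: interval 7, next fire after T=218 is 224
  job_B: interval 4, next fire after T=218 is 220
  job_C: interval 17, next fire after T=218 is 221
Earliest fire time = 220 (job job_B)

Answer: 220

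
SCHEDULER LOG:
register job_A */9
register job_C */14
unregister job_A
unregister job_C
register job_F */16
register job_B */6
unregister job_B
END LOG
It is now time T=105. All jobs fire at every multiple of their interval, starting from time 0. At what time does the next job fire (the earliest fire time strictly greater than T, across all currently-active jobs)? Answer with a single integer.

Op 1: register job_A */9 -> active={job_A:*/9}
Op 2: register job_C */14 -> active={job_A:*/9, job_C:*/14}
Op 3: unregister job_A -> active={job_C:*/14}
Op 4: unregister job_C -> active={}
Op 5: register job_F */16 -> active={job_F:*/16}
Op 6: register job_B */6 -> active={job_B:*/6, job_F:*/16}
Op 7: unregister job_B -> active={job_F:*/16}
  job_F: interval 16, next fire after T=105 is 112
Earliest fire time = 112 (job job_F)

Answer: 112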